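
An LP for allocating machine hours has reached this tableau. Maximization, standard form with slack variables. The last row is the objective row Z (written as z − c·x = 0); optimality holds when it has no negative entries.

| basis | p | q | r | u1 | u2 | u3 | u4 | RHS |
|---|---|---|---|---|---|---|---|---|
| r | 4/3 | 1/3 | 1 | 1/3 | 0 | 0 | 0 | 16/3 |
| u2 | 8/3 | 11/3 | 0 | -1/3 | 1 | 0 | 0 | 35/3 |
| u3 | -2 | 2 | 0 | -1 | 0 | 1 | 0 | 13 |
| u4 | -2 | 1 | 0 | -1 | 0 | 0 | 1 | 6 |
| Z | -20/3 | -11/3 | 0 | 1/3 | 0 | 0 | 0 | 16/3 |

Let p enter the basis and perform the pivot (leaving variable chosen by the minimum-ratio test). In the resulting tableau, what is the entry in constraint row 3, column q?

5/2

Ratio test on column p — row 1: (16/3)/(4/3) = 4; row 2: (35/3)/(8/3) = 35/8; row 3: entry -2 ≤ 0; row 4: entry -2 ≤ 0. Minimum is 4 at row 1 (r leaves); pivot element 4/3.
Divide row 1 by 4/3; eliminate column p from the other rows.
Row 3 update in column q: 2 − (-2)·(1/4) = 5/2.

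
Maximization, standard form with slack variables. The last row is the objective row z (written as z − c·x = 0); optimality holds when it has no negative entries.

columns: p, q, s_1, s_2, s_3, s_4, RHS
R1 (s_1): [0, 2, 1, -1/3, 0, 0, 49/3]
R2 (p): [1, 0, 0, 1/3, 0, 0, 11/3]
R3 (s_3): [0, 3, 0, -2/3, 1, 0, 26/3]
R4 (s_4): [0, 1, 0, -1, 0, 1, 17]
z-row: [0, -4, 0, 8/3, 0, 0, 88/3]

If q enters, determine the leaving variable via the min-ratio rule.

Column q entries and ratios — s_1: (49/3)/2 = 49/6; p: 0 ≤ 0, skip; s_3: (26/3)/3 = 26/9; s_4: 17/1 = 17.
Smallest ratio is 26/9 in the row of s_3, so s_3 leaves.

s_3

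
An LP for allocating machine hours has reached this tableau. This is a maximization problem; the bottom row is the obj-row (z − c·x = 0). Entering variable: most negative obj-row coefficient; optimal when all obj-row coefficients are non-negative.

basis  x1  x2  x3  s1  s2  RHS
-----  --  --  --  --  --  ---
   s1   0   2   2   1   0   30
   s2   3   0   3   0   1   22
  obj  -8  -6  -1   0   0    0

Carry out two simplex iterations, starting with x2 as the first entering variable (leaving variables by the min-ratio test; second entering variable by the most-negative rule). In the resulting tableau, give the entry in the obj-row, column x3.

13

Ratio test on column x2 — row 1: 30/2 = 15; row 2: entry 0 ≤ 0. Minimum is 15 at row 1 (s1 leaves); pivot element 2.
Divide row 1 by 2; eliminate column x2 from the other rows.
Second iteration: most negative obj-row entry is -8 in column x1, so x1 enters.
Ratio test on column x1 — row 1: entry 0 ≤ 0; row 2: 22/3 = 22/3. Minimum is 22/3 at row 2 (s2 leaves); pivot element 3.
Divide row 2 by 3; eliminate column x1 from the other rows.
After both pivots, the entry at the obj-row, column x3 is 13.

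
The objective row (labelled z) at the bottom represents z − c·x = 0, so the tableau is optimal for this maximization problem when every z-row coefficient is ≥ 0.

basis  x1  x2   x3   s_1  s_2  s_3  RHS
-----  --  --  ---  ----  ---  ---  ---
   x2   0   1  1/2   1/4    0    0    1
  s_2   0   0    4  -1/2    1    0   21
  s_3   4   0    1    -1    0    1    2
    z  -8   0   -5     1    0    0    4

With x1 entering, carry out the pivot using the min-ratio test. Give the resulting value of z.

Ratio test on column x1 — row 1: entry 0 ≤ 0; row 2: entry 0 ≤ 0; row 3: 2/4 = 1/2. Minimum is 1/2 at row 3 (s_3 leaves); pivot element 4.
Pivot on row 3; the z-row RHS becomes 4 − (-8)·(1/2) = 8.

8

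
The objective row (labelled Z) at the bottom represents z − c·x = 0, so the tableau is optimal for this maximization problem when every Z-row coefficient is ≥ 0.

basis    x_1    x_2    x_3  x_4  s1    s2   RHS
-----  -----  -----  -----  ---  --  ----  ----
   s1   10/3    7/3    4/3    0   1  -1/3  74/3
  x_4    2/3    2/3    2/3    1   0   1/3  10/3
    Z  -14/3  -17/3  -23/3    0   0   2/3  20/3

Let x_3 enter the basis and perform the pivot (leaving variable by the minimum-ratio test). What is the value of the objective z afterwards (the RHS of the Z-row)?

45

Ratio test on column x_3 — row 1: (74/3)/(4/3) = 37/2; row 2: (10/3)/(2/3) = 5. Minimum is 5 at row 2 (x_4 leaves); pivot element 2/3.
Pivot on row 2; the Z-row RHS becomes 20/3 − (-23/3)·5 = 45.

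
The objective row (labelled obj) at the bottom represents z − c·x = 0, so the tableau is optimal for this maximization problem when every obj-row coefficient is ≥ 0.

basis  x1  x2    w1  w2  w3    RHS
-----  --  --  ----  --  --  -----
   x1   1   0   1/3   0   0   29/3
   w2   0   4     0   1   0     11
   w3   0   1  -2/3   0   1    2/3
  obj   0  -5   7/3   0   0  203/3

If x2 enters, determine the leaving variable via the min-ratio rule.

Column x2 entries and ratios — x1: 0 ≤ 0, skip; w2: 11/4 = 11/4; w3: (2/3)/1 = 2/3.
Smallest ratio is 2/3 in the row of w3, so w3 leaves.

w3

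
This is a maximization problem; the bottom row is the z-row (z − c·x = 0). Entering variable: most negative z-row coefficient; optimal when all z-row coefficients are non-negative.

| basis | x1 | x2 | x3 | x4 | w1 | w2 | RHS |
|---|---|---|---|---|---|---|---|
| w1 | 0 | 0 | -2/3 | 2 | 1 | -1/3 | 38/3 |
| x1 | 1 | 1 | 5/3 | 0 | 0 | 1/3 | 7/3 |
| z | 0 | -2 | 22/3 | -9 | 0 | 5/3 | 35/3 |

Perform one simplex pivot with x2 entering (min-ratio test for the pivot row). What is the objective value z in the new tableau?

49/3

Ratio test on column x2 — row 1: entry 0 ≤ 0; row 2: (7/3)/1 = 7/3. Minimum is 7/3 at row 2 (x1 leaves); pivot element 1.
Pivot on row 2; the z-row RHS becomes 35/3 − (-2)·(7/3) = 49/3.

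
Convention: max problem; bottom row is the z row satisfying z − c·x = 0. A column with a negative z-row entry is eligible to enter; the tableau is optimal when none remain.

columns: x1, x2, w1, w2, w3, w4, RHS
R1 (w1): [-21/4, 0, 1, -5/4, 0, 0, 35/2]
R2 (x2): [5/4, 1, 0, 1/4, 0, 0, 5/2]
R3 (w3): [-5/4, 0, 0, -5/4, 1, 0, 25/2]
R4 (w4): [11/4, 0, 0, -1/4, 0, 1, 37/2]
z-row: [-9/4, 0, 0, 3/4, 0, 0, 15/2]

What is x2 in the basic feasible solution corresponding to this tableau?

x2 is basic (row 2); its value is the RHS of that row, 5/2.

5/2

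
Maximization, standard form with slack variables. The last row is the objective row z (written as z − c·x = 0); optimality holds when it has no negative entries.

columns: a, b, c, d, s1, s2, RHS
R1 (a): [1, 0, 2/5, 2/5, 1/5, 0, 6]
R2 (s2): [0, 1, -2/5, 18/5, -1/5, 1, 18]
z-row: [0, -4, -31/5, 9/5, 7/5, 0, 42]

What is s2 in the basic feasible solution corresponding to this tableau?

18

s2 is basic (row 2); its value is the RHS of that row, 18.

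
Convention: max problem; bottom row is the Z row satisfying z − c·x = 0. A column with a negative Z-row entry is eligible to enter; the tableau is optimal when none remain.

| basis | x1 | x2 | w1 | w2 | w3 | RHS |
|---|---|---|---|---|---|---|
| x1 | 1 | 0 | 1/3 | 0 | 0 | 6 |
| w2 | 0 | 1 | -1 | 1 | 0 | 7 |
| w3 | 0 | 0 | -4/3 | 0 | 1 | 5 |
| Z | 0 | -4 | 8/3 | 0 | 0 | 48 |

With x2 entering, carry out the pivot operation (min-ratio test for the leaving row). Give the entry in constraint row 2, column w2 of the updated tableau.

1

Ratio test on column x2 — row 1: entry 0 ≤ 0; row 2: 7/1 = 7; row 3: entry 0 ≤ 0. Minimum is 7 at row 2 (w2 leaves); pivot element 1.
Divide row 2 by 1; eliminate column x2 from the other rows.
In the new row 2, the w2 entry is the old entry divided by the pivot: 1/1 = 1.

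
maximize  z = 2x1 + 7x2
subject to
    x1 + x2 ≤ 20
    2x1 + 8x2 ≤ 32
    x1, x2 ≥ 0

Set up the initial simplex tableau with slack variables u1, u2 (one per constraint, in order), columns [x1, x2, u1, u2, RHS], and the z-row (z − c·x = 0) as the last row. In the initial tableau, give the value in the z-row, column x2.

-7

The z-row carries the negated objective coefficients: the x2 entry is -7.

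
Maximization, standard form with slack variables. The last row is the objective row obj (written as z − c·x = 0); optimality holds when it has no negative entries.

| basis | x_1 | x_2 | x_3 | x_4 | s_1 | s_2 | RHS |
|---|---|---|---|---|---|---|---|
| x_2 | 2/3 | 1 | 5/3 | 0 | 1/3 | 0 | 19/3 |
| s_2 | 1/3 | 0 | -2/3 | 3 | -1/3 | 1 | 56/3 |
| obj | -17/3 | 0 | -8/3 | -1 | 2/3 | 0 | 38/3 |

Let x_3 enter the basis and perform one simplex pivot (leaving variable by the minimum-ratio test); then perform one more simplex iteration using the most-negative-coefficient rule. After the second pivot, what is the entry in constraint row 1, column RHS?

Ratio test on column x_3 — row 1: (19/3)/(5/3) = 19/5; row 2: entry -2/3 ≤ 0. Minimum is 19/5 at row 1 (x_2 leaves); pivot element 5/3.
Divide row 1 by 5/3; eliminate column x_3 from the other rows.
Second iteration: most negative obj-row entry is -23/5 in column x_1, so x_1 enters.
Ratio test on column x_1 — row 1: (19/5)/(2/5) = 19/2; row 2: (106/5)/(3/5) = 106/3. Minimum is 19/2 at row 1 (x_3 leaves); pivot element 2/5.
Divide row 1 by 2/5; eliminate column x_1 from the other rows.
After both pivots, the entry at constraint row 1, column RHS is 19/2.

19/2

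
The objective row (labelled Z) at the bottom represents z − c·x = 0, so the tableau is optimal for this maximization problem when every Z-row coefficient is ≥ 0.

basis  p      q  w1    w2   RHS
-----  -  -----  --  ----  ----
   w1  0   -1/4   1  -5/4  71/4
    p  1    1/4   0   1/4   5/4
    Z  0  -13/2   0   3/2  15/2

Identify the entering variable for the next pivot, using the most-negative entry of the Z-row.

Negative Z-row entries: q: -13/2.
The most negative is -13/2 in column q, so q enters.

q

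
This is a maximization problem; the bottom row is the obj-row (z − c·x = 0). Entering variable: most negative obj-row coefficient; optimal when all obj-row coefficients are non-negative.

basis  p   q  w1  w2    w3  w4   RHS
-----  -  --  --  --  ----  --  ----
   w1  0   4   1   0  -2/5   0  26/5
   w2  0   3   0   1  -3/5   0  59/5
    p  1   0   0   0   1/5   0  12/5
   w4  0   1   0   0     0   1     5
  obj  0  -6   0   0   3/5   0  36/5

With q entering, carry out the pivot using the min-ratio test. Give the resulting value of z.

Ratio test on column q — row 1: (26/5)/4 = 13/10; row 2: (59/5)/3 = 59/15; row 3: entry 0 ≤ 0; row 4: 5/1 = 5. Minimum is 13/10 at row 1 (w1 leaves); pivot element 4.
Pivot on row 1; the obj-row RHS becomes 36/5 − (-6)·(13/10) = 15.

15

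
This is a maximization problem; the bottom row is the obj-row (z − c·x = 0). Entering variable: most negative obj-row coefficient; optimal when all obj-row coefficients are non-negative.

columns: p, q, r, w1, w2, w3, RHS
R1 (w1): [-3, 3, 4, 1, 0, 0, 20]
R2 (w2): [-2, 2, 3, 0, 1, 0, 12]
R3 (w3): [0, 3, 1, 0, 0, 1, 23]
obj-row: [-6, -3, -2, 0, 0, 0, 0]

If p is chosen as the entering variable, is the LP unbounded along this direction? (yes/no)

yes

Every constraint-row entry in column p is ≤ 0, so increasing p is unbounded.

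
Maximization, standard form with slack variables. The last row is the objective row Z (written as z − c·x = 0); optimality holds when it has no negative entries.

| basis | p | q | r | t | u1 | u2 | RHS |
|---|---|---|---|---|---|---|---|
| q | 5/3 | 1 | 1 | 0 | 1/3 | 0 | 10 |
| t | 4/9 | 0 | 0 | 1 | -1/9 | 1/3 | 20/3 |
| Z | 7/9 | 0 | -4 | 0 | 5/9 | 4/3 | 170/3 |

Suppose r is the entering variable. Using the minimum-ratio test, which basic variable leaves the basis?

q

Column r entries and ratios — q: 10/1 = 10; t: 0 ≤ 0, skip.
Smallest ratio is 10 in the row of q, so q leaves.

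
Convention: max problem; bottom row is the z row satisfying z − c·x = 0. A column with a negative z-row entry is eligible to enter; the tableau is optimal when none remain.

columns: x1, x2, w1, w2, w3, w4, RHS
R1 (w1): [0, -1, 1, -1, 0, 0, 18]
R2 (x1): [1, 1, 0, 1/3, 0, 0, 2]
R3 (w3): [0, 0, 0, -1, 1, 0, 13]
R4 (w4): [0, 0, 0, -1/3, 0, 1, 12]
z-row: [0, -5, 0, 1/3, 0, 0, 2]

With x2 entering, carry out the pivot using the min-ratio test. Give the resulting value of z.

12

Ratio test on column x2 — row 1: entry -1 ≤ 0; row 2: 2/1 = 2; row 3: entry 0 ≤ 0; row 4: entry 0 ≤ 0. Minimum is 2 at row 2 (x1 leaves); pivot element 1.
Pivot on row 2; the z-row RHS becomes 2 − (-5)·2 = 12.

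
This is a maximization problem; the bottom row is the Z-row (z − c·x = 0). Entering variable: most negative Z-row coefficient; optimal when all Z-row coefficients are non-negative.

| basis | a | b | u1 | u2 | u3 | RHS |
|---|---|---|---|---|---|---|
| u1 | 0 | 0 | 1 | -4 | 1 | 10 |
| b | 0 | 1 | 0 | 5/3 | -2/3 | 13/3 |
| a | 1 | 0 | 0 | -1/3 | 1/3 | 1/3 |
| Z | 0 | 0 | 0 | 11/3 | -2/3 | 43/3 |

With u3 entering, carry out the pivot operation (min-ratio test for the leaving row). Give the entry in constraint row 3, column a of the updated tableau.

Ratio test on column u3 — row 1: 10/1 = 10; row 2: entry -2/3 ≤ 0; row 3: (1/3)/(1/3) = 1. Minimum is 1 at row 3 (a leaves); pivot element 1/3.
Divide row 3 by 1/3; eliminate column u3 from the other rows.
In the new row 3, the a entry is the old entry divided by the pivot: 1/(1/3) = 3.

3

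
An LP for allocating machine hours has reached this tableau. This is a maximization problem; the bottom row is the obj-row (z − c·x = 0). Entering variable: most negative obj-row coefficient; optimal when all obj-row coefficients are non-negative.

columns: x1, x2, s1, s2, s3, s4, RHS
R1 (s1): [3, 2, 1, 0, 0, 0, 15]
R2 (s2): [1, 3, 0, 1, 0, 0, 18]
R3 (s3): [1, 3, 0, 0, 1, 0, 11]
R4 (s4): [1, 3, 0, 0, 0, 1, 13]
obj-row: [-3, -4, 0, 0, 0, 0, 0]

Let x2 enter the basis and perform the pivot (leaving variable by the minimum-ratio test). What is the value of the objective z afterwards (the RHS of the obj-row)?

44/3

Ratio test on column x2 — row 1: 15/2 = 15/2; row 2: 18/3 = 6; row 3: 11/3 = 11/3; row 4: 13/3 = 13/3. Minimum is 11/3 at row 3 (s3 leaves); pivot element 3.
Pivot on row 3; the obj-row RHS becomes 0 − (-4)·(11/3) = 44/3.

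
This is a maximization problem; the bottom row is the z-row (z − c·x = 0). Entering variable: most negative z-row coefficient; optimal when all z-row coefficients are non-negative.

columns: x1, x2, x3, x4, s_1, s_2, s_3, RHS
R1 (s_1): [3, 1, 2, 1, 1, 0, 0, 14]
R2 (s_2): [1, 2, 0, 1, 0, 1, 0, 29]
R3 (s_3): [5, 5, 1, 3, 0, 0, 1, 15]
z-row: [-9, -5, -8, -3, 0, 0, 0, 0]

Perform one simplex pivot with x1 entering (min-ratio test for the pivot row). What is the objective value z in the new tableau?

27

Ratio test on column x1 — row 1: 14/3 = 14/3; row 2: 29/1 = 29; row 3: 15/5 = 3. Minimum is 3 at row 3 (s_3 leaves); pivot element 5.
Pivot on row 3; the z-row RHS becomes 0 − (-9)·3 = 27.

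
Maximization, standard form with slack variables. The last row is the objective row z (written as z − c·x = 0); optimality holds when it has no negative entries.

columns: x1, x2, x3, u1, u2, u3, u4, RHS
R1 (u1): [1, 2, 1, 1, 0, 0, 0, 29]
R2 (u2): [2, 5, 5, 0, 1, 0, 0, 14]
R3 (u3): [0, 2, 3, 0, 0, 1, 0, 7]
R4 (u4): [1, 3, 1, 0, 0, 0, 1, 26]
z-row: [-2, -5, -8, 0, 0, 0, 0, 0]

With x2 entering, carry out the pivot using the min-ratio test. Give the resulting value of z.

Ratio test on column x2 — row 1: 29/2 = 29/2; row 2: 14/5 = 14/5; row 3: 7/2 = 7/2; row 4: 26/3 = 26/3. Minimum is 14/5 at row 2 (u2 leaves); pivot element 5.
Pivot on row 2; the z-row RHS becomes 0 − (-5)·(14/5) = 14.

14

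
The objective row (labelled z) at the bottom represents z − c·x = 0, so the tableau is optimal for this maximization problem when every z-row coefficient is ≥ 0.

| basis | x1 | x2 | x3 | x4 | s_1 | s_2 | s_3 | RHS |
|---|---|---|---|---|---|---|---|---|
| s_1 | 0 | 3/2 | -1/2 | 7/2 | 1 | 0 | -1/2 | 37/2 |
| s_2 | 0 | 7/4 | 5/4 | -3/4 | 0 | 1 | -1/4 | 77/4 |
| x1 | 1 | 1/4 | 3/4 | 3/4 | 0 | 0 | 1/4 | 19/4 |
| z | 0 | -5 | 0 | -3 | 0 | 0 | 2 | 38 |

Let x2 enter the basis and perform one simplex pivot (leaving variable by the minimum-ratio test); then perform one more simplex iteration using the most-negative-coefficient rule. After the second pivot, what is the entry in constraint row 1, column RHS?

Ratio test on column x2 — row 1: (37/2)/(3/2) = 37/3; row 2: (77/4)/(7/4) = 11; row 3: (19/4)/(1/4) = 19. Minimum is 11 at row 2 (s_2 leaves); pivot element 7/4.
Divide row 2 by 7/4; eliminate column x2 from the other rows.
Second iteration: most negative z-row entry is -36/7 in column x4, so x4 enters.
Ratio test on column x4 — row 1: 2/(29/7) = 14/29; row 2: entry -3/7 ≤ 0; row 3: 2/(6/7) = 7/3. Minimum is 14/29 at row 1 (s_1 leaves); pivot element 29/7.
Divide row 1 by 29/7; eliminate column x4 from the other rows.
After both pivots, the entry at constraint row 1, column RHS is 14/29.

14/29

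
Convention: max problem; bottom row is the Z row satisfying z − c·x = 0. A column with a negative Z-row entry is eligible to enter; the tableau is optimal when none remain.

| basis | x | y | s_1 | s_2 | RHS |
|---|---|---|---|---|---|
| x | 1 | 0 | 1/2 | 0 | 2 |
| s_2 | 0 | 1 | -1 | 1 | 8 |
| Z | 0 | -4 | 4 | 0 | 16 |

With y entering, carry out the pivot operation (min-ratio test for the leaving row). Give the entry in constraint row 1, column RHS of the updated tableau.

2

Ratio test on column y — row 1: entry 0 ≤ 0; row 2: 8/1 = 8. Minimum is 8 at row 2 (s_2 leaves); pivot element 1.
Divide row 2 by 1; eliminate column y from the other rows.
Row 1 update in column RHS: 2 − 0·8 = 2.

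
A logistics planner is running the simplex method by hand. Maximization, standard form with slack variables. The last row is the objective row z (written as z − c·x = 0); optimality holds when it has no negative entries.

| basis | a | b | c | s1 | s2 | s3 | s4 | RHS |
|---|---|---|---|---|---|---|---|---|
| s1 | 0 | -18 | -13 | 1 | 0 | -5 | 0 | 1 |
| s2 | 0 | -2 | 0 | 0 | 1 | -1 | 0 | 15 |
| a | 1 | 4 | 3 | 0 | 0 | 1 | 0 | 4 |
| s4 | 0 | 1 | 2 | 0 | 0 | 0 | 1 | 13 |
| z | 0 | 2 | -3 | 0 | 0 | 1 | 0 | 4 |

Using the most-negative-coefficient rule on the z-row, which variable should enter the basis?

c

Negative z-row entries: c: -3.
The most negative is -3 in column c, so c enters.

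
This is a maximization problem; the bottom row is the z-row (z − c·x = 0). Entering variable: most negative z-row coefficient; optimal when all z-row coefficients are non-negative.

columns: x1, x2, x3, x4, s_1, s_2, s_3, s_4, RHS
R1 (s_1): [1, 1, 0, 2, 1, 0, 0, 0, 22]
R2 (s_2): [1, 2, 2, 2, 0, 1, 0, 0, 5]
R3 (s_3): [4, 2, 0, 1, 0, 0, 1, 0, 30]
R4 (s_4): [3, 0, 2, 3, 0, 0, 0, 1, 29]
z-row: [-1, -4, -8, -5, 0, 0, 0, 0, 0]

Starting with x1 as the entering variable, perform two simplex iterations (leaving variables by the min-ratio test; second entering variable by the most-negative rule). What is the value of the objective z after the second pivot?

20

Ratio test on column x1 — row 1: 22/1 = 22; row 2: 5/1 = 5; row 3: 30/4 = 15/2; row 4: 29/3 = 29/3. Minimum is 5 at row 2 (s_2 leaves); pivot element 1.
Pivot on row 2; the z-row RHS becomes 0 − (-1)·5 = 5.
Next entering variable (most negative z-row entry -6): x3.
Ratio test on column x3 — row 1: entry -2 ≤ 0; row 2: 5/2 = 5/2; row 3: entry -8 ≤ 0; row 4: entry -4 ≤ 0. Minimum is 5/2 at row 2 (x1 leaves); pivot element 2.
After the second pivot the z-row RHS is 5 − (-6)·(5/2) = 20.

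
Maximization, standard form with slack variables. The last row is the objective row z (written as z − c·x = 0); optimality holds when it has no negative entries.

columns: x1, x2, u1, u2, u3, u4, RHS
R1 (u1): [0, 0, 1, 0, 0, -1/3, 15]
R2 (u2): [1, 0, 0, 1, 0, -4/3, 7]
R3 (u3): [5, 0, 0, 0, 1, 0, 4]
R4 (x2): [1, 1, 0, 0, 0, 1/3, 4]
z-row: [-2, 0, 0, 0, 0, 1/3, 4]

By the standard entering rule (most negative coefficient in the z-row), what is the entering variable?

x1

Negative z-row entries: x1: -2.
The most negative is -2 in column x1, so x1 enters.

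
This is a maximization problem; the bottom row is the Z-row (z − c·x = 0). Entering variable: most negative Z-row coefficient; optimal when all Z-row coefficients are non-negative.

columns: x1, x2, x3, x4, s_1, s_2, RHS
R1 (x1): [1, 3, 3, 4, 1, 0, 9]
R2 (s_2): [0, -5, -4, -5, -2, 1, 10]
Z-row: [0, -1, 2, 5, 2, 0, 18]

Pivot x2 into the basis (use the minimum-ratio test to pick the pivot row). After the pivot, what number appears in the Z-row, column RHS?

21

Ratio test on column x2 — row 1: 9/3 = 3; row 2: entry -5 ≤ 0. Minimum is 3 at row 1 (x1 leaves); pivot element 3.
Divide row 1 by 3; eliminate column x2 from the other rows.
Z-row update in column RHS: 18 − (-1)·3 = 21.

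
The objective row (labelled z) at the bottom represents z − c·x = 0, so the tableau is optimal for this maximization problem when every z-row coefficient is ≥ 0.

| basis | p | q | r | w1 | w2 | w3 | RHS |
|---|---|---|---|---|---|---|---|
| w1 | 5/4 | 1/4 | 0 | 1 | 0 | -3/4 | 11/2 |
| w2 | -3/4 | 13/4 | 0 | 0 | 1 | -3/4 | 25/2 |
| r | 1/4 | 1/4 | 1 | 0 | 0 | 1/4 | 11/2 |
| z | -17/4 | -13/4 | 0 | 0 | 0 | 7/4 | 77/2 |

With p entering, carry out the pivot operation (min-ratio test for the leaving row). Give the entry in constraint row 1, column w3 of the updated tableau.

-3/5

Ratio test on column p — row 1: (11/2)/(5/4) = 22/5; row 2: entry -3/4 ≤ 0; row 3: (11/2)/(1/4) = 22. Minimum is 22/5 at row 1 (w1 leaves); pivot element 5/4.
Divide row 1 by 5/4; eliminate column p from the other rows.
In the new row 1, the w3 entry is the old entry divided by the pivot: (-3/4)/(5/4) = -3/5.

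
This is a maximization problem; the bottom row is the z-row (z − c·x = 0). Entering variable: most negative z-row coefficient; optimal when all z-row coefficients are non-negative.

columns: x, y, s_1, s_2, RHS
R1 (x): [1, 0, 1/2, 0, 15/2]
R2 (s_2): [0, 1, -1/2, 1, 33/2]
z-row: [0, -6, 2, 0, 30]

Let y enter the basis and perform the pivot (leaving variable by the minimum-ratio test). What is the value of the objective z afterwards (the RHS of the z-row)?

129

Ratio test on column y — row 1: entry 0 ≤ 0; row 2: (33/2)/1 = 33/2. Minimum is 33/2 at row 2 (s_2 leaves); pivot element 1.
Pivot on row 2; the z-row RHS becomes 30 − (-6)·(33/2) = 129.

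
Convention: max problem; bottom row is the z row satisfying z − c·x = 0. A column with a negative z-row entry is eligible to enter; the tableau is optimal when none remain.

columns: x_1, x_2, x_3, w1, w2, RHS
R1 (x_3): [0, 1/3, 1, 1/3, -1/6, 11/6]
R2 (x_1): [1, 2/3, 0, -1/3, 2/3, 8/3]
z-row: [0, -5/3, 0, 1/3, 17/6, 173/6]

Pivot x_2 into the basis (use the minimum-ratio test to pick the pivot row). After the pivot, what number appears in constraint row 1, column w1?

Ratio test on column x_2 — row 1: (11/6)/(1/3) = 11/2; row 2: (8/3)/(2/3) = 4. Minimum is 4 at row 2 (x_1 leaves); pivot element 2/3.
Divide row 2 by 2/3; eliminate column x_2 from the other rows.
Row 1 update in column w1: 1/3 − (1/3)·(-1/2) = 1/2.

1/2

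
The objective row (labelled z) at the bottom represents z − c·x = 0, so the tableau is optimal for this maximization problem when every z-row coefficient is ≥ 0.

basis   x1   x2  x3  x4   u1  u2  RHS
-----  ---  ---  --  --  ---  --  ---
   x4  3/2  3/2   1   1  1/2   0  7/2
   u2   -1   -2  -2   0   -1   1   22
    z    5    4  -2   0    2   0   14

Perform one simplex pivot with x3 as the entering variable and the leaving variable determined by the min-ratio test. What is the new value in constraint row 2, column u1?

Ratio test on column x3 — row 1: (7/2)/1 = 7/2; row 2: entry -2 ≤ 0. Minimum is 7/2 at row 1 (x4 leaves); pivot element 1.
Divide row 1 by 1; eliminate column x3 from the other rows.
Row 2 update in column u1: -1 − (-2)·(1/2) = 0.

0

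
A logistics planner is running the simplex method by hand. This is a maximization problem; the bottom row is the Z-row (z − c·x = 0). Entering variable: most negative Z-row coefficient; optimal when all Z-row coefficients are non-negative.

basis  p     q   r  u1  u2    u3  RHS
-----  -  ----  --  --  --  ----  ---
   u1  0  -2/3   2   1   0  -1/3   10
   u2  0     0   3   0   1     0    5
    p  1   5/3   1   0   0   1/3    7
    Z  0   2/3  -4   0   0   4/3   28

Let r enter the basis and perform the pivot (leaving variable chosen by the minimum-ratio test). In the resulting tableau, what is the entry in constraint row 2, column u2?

1/3

Ratio test on column r — row 1: 10/2 = 5; row 2: 5/3 = 5/3; row 3: 7/1 = 7. Minimum is 5/3 at row 2 (u2 leaves); pivot element 3.
Divide row 2 by 3; eliminate column r from the other rows.
In the new row 2, the u2 entry is the old entry divided by the pivot: 1/3 = 1/3.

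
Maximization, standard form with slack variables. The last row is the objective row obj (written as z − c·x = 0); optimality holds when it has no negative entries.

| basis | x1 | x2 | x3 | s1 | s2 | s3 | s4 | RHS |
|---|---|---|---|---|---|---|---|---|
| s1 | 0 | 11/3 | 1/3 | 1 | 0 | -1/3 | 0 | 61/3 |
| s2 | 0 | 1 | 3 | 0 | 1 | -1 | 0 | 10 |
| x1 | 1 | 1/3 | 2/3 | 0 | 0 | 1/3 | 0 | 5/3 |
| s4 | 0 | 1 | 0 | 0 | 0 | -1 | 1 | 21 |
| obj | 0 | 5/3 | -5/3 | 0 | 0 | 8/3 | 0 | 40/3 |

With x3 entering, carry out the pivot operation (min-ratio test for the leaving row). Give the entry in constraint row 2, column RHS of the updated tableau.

Ratio test on column x3 — row 1: (61/3)/(1/3) = 61; row 2: 10/3 = 10/3; row 3: (5/3)/(2/3) = 5/2; row 4: entry 0 ≤ 0. Minimum is 5/2 at row 3 (x1 leaves); pivot element 2/3.
Divide row 3 by 2/3; eliminate column x3 from the other rows.
Row 2 update in column RHS: 10 − 3·(5/2) = 5/2.

5/2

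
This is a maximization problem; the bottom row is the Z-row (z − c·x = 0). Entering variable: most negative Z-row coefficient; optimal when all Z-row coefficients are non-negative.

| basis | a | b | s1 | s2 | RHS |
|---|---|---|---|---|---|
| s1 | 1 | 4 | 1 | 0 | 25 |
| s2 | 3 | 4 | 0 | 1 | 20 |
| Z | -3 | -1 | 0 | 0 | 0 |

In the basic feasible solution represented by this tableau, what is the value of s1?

25

s1 is basic (row 1); its value is the RHS of that row, 25.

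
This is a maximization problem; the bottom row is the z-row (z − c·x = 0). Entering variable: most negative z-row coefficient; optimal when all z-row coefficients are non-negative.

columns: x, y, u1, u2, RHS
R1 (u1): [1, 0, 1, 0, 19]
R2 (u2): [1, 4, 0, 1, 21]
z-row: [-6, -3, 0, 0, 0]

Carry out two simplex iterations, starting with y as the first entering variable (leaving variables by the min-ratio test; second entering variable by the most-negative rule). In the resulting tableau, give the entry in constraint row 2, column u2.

1/4

Ratio test on column y — row 1: entry 0 ≤ 0; row 2: 21/4 = 21/4. Minimum is 21/4 at row 2 (u2 leaves); pivot element 4.
Divide row 2 by 4; eliminate column y from the other rows.
Second iteration: most negative z-row entry is -21/4 in column x, so x enters.
Ratio test on column x — row 1: 19/1 = 19; row 2: (21/4)/(1/4) = 21. Minimum is 19 at row 1 (u1 leaves); pivot element 1.
Divide row 1 by 1; eliminate column x from the other rows.
After both pivots, the entry at constraint row 2, column u2 is 1/4.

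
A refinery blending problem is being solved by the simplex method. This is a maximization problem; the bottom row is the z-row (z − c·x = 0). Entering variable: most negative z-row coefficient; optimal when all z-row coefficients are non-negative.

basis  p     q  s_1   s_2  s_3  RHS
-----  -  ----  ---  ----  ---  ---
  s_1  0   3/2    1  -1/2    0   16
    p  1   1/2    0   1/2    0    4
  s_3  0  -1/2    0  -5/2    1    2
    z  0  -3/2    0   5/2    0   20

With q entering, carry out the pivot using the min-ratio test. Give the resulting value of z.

32

Ratio test on column q — row 1: 16/(3/2) = 32/3; row 2: 4/(1/2) = 8; row 3: entry -1/2 ≤ 0. Minimum is 8 at row 2 (p leaves); pivot element 1/2.
Pivot on row 2; the z-row RHS becomes 20 − (-3/2)·8 = 32.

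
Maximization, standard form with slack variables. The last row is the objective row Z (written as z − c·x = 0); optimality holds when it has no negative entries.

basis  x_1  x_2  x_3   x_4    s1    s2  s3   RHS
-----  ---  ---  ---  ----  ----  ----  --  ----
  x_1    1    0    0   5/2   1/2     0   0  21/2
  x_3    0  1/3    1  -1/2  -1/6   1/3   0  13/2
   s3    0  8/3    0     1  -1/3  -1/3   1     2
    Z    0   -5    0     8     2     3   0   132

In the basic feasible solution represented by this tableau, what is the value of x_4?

0

x_4 is not in the basis, so in the current basic feasible solution x_4 = 0.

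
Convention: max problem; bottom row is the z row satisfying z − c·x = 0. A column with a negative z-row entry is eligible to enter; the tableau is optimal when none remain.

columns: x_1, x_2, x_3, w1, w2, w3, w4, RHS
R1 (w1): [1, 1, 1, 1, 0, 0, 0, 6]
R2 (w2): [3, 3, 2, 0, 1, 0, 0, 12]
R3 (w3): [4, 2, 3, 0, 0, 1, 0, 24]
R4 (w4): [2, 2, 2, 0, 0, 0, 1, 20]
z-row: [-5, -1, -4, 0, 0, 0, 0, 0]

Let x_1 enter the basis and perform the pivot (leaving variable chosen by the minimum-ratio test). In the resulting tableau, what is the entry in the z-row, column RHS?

20

Ratio test on column x_1 — row 1: 6/1 = 6; row 2: 12/3 = 4; row 3: 24/4 = 6; row 4: 20/2 = 10. Minimum is 4 at row 2 (w2 leaves); pivot element 3.
Divide row 2 by 3; eliminate column x_1 from the other rows.
z-row update in column RHS: 0 − (-5)·4 = 20.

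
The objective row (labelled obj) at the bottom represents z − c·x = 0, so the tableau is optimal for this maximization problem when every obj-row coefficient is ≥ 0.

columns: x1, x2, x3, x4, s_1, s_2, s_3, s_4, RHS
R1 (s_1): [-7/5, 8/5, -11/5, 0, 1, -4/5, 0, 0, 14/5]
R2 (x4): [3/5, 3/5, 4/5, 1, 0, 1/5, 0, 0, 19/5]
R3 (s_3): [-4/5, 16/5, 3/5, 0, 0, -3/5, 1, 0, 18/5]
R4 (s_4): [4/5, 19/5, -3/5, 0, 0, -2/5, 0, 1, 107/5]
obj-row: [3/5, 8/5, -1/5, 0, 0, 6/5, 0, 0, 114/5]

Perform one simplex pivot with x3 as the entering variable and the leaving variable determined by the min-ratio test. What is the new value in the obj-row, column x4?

Ratio test on column x3 — row 1: entry -11/5 ≤ 0; row 2: (19/5)/(4/5) = 19/4; row 3: (18/5)/(3/5) = 6; row 4: entry -3/5 ≤ 0. Minimum is 19/4 at row 2 (x4 leaves); pivot element 4/5.
Divide row 2 by 4/5; eliminate column x3 from the other rows.
obj-row update in column x4: 0 − (-1/5)·(5/4) = 1/4.

1/4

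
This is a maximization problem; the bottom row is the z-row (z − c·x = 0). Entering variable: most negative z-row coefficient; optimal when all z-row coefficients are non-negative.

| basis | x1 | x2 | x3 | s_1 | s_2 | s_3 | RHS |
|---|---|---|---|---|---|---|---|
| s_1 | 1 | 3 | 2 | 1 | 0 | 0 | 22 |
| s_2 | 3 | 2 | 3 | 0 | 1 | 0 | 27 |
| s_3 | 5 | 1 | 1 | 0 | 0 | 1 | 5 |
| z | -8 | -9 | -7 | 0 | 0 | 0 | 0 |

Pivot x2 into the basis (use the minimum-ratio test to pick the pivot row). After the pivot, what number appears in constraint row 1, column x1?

Ratio test on column x2 — row 1: 22/3 = 22/3; row 2: 27/2 = 27/2; row 3: 5/1 = 5. Minimum is 5 at row 3 (s_3 leaves); pivot element 1.
Divide row 3 by 1; eliminate column x2 from the other rows.
Row 1 update in column x1: 1 − 3·5 = -14.

-14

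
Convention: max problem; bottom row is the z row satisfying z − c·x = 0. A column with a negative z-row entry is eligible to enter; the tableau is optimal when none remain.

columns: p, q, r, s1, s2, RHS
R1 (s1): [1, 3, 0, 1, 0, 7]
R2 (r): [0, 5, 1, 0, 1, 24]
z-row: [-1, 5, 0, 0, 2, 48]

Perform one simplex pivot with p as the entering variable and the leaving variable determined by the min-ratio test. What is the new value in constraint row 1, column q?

Ratio test on column p — row 1: 7/1 = 7; row 2: entry 0 ≤ 0. Minimum is 7 at row 1 (s1 leaves); pivot element 1.
Divide row 1 by 1; eliminate column p from the other rows.
In the new row 1, the q entry is the old entry divided by the pivot: 3/1 = 3.

3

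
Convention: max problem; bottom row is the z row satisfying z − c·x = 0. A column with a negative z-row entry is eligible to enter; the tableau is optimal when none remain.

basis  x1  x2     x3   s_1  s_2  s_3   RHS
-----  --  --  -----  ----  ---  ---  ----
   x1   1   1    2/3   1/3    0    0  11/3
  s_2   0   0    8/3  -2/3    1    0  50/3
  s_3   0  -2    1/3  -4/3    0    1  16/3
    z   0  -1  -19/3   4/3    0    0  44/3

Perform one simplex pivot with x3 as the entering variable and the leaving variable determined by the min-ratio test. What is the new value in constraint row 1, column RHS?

Ratio test on column x3 — row 1: (11/3)/(2/3) = 11/2; row 2: (50/3)/(8/3) = 25/4; row 3: (16/3)/(1/3) = 16. Minimum is 11/2 at row 1 (x1 leaves); pivot element 2/3.
Divide row 1 by 2/3; eliminate column x3 from the other rows.
In the new row 1, the RHS entry is the old entry divided by the pivot: (11/3)/(2/3) = 11/2.

11/2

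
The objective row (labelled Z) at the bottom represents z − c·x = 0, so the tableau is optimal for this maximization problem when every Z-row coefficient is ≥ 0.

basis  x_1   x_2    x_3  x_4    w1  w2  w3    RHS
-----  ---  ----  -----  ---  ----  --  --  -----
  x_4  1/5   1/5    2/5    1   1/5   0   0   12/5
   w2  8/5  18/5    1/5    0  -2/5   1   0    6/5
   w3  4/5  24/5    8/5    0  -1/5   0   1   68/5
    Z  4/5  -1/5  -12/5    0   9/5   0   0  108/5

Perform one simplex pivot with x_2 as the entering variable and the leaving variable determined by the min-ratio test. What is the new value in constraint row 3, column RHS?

12

Ratio test on column x_2 — row 1: (12/5)/(1/5) = 12; row 2: (6/5)/(18/5) = 1/3; row 3: (68/5)/(24/5) = 17/6. Minimum is 1/3 at row 2 (w2 leaves); pivot element 18/5.
Divide row 2 by 18/5; eliminate column x_2 from the other rows.
Row 3 update in column RHS: 68/5 − (24/5)·(1/3) = 12.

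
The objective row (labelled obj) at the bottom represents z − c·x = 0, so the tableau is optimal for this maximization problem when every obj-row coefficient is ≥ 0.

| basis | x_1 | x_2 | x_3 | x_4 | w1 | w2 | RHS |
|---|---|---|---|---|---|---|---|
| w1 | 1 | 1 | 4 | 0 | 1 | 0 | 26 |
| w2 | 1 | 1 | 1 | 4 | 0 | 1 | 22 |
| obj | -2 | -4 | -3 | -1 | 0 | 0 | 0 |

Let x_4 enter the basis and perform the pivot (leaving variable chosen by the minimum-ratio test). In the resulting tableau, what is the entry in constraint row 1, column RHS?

26

Ratio test on column x_4 — row 1: entry 0 ≤ 0; row 2: 22/4 = 11/2. Minimum is 11/2 at row 2 (w2 leaves); pivot element 4.
Divide row 2 by 4; eliminate column x_4 from the other rows.
Row 1 update in column RHS: 26 − 0·(11/2) = 26.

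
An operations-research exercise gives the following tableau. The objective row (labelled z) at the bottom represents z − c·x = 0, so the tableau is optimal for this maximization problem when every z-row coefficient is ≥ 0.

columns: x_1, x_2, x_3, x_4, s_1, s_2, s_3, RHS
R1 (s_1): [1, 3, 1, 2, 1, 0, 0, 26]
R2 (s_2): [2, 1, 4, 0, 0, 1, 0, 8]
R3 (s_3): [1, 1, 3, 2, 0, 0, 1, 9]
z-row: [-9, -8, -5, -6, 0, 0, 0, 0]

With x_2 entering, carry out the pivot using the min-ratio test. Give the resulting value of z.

64

Ratio test on column x_2 — row 1: 26/3 = 26/3; row 2: 8/1 = 8; row 3: 9/1 = 9. Minimum is 8 at row 2 (s_2 leaves); pivot element 1.
Pivot on row 2; the z-row RHS becomes 0 − (-8)·8 = 64.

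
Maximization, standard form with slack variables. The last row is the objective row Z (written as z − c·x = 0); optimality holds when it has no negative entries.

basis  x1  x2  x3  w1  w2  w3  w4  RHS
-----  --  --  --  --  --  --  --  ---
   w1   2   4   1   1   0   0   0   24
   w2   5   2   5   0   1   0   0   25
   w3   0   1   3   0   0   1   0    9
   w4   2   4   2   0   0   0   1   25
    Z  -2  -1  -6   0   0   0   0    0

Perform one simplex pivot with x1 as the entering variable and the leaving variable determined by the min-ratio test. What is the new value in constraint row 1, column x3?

Ratio test on column x1 — row 1: 24/2 = 12; row 2: 25/5 = 5; row 3: entry 0 ≤ 0; row 4: 25/2 = 25/2. Minimum is 5 at row 2 (w2 leaves); pivot element 5.
Divide row 2 by 5; eliminate column x1 from the other rows.
Row 1 update in column x3: 1 − 2·1 = -1.

-1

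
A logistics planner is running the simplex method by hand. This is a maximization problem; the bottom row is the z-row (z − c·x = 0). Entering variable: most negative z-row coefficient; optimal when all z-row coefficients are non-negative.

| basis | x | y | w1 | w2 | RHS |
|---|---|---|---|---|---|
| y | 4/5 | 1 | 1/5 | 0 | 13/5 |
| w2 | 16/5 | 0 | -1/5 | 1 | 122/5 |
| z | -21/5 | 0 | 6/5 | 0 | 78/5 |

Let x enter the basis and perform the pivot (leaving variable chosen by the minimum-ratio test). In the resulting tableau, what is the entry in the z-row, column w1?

9/4

Ratio test on column x — row 1: (13/5)/(4/5) = 13/4; row 2: (122/5)/(16/5) = 61/8. Minimum is 13/4 at row 1 (y leaves); pivot element 4/5.
Divide row 1 by 4/5; eliminate column x from the other rows.
z-row update in column w1: 6/5 − (-21/5)·(1/4) = 9/4.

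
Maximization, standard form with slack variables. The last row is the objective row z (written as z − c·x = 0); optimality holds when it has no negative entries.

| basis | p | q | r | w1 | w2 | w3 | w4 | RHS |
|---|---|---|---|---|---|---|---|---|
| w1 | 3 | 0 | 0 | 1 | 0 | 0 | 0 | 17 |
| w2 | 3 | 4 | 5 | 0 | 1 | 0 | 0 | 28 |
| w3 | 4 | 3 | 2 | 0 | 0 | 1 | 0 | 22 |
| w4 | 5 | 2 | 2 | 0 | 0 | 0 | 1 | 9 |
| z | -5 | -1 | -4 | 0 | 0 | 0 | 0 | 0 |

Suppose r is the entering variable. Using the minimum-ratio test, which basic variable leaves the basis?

Column r entries and ratios — w1: 0 ≤ 0, skip; w2: 28/5 = 28/5; w3: 22/2 = 11; w4: 9/2 = 9/2.
Smallest ratio is 9/2 in the row of w4, so w4 leaves.

w4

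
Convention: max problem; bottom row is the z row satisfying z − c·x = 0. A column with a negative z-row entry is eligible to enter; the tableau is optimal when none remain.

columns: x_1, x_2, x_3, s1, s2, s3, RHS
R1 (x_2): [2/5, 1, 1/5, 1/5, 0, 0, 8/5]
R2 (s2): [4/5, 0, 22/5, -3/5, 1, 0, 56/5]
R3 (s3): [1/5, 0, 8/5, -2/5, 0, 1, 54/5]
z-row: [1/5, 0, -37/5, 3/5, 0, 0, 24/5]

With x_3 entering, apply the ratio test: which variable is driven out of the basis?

Column x_3 entries and ratios — x_2: (8/5)/(1/5) = 8; s2: (56/5)/(22/5) = 28/11; s3: (54/5)/(8/5) = 27/4.
Smallest ratio is 28/11 in the row of s2, so s2 leaves.

s2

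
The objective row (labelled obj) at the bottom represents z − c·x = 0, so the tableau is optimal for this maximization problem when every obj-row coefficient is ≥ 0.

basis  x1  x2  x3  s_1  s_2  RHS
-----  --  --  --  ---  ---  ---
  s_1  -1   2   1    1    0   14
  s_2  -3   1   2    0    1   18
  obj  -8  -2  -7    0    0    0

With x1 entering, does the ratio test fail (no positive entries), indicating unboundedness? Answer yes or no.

yes

Every constraint-row entry in column x1 is ≤ 0, so increasing x1 is unbounded.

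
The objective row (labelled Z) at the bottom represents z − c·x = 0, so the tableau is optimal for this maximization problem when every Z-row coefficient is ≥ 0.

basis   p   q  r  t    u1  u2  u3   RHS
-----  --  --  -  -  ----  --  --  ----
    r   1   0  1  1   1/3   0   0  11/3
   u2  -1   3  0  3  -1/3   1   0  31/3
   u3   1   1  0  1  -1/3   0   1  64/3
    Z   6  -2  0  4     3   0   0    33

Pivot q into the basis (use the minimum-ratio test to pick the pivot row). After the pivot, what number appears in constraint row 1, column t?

Ratio test on column q — row 1: entry 0 ≤ 0; row 2: (31/3)/3 = 31/9; row 3: (64/3)/1 = 64/3. Minimum is 31/9 at row 2 (u2 leaves); pivot element 3.
Divide row 2 by 3; eliminate column q from the other rows.
Row 1 update in column t: 1 − 0·1 = 1.

1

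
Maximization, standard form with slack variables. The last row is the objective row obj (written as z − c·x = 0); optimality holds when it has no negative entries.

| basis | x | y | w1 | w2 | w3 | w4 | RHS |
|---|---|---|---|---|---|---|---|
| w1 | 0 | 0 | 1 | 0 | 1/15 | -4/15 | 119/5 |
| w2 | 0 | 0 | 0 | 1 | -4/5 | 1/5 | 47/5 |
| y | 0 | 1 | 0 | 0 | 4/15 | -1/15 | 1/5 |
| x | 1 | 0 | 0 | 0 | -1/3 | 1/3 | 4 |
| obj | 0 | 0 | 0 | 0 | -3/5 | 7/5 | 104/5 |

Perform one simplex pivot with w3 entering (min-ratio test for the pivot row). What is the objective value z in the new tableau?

Ratio test on column w3 — row 1: (119/5)/(1/15) = 357; row 2: entry -4/5 ≤ 0; row 3: (1/5)/(4/15) = 3/4; row 4: entry -1/3 ≤ 0. Minimum is 3/4 at row 3 (y leaves); pivot element 4/15.
Pivot on row 3; the obj-row RHS becomes 104/5 − (-3/5)·(3/4) = 85/4.

85/4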